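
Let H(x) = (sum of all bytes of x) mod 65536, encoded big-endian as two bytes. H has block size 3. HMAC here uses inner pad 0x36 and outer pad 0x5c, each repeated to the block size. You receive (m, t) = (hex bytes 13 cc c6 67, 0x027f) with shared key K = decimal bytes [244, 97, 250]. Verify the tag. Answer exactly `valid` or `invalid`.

Key decimal bytes [244, 97, 250] = f4 61 fa is exactly B = 3 bytes: K' = f4 61 fa.
K' ⊕ ipad = c2 57 cc; K' ⊕ opad = a8 3d a6.
Inner hash: sum = 194+87+204+19+204+198+103 = 1009 → 03 f1.
Outer hash (recomputed tag): sum = 168+61+166+3+241 = 639 → 02 7f.
Recomputed tag = 027f; claimed = 027f → match.

valid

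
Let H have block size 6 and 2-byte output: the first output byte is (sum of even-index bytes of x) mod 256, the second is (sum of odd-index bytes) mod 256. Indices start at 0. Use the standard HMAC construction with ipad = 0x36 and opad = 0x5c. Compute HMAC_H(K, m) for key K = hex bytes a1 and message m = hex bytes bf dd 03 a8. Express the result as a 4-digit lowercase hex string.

Key hex bytes a1 is 1 byte ≤ B = 6; zero-pad to 6 bytes: K' = a1 00 00 00 00 00.
K' ⊕ ipad = 97 36 36 36 36 36.  K' ⊕ opad = fd 5c 5c 5c 5c 5c.
Inner input = (K'⊕ipad) ∥ m = 97 36 36 36 36 36 ∥ bf dd 03 a8.
Inner hash: even-index sum = 453 mod 256 = 197; odd-index sum = 551 mod 256 = 39 → c5 27.
Outer input = (K'⊕opad) ∥ inner = fd 5c 5c 5c 5c 5c ∥ c5 27.
Outer hash (tag): even-index sum = 634 mod 256 = 122; odd-index sum = 315 mod 256 = 59 → 7a 3b.

7a3b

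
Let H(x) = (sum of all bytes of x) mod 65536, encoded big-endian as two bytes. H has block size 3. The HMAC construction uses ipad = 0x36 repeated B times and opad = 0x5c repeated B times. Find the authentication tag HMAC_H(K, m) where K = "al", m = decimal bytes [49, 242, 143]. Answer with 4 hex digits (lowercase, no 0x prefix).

0164

Key "al" = 61 6c is 2 bytes ≤ B = 3; zero-pad to 3 bytes: K' = 61 6c 00.
K' ⊕ ipad = 57 5a 36.  K' ⊕ opad = 3d 30 5c.
Inner input = (K'⊕ipad) ∥ m = 57 5a 36 ∥ 31 f2 8f.
Inner hash: sum = 87+90+54+49+242+143 = 665 → 02 99.
Outer input = (K'⊕opad) ∥ inner = 3d 30 5c ∥ 02 99.
Outer hash (tag): sum = 61+48+92+2+153 = 356 → 01 64.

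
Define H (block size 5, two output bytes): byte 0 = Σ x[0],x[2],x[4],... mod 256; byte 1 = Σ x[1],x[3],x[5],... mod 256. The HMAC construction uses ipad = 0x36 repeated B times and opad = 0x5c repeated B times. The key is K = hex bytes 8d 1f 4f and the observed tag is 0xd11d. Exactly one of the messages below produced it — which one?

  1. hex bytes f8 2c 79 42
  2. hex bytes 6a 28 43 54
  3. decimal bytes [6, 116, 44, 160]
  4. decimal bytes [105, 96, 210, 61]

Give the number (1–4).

Key hex bytes 8d 1f 4f is 3 bytes ≤ B = 5; zero-pad to 5 bytes: K' = 8d 1f 4f 00 00.
K' ⊕ ipad = bb 29 79 36 36; K' ⊕ opad = d1 43 13 5c 5c.
m1: inner = H(bb 29 79 36 36 f8 2c 79 42) = d8 d0; tag = H(d1 43 13 5c 5c d8 d0) = 1077
m2: inner = H(bb 29 79 36 36 6a 28 43 54) = e6 0c; tag = H(d1 43 13 5c 5c e6 0c) = 4c85
m3: inner = H(bb 29 79 36 36 06 74 2c a0) = 7e 91; tag = H(d1 43 13 5c 5c 7e 91) = d11d ← matches
m4: inner = H(bb 29 79 36 36 69 60 d2 3d) = 07 9a; tag = H(d1 43 13 5c 5c 07 9a) = daa6

3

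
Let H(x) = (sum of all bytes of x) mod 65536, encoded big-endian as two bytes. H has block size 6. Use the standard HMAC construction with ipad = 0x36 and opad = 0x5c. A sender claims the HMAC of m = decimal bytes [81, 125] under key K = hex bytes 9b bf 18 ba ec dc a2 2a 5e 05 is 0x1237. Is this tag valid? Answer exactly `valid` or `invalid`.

Key hex bytes 9b bf 18 ba ec dc a2 2a 5e 05 is 10 bytes > B = 6, so hash it first: H(key) = 05 23, then zero-pad to 6 bytes: K' = 05 23 00 00 00 00.
K' ⊕ ipad = 33 15 36 36 36 36; K' ⊕ opad = 59 7f 5c 5c 5c 5c.
Inner hash: sum = 51+21+54+54+54+54+81+125 = 494 → 01 ee.
Outer hash (recomputed tag): sum = 89+127+92+92+92+92+1+238 = 823 → 03 37.
Recomputed tag = 0337; claimed = 1237 → mismatch.

invalid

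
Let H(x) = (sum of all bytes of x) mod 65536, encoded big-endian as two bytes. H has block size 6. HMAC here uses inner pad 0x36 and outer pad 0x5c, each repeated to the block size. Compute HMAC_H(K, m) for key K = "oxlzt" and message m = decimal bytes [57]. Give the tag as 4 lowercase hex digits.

Key "oxlzt" = 6f 78 6c 7a 74 is 5 bytes ≤ B = 6; zero-pad to 6 bytes: K' = 6f 78 6c 7a 74 00.
K' ⊕ ipad = 59 4e 5a 4c 42 36.  K' ⊕ opad = 33 24 30 26 28 5c.
Inner input = (K'⊕ipad) ∥ m = 59 4e 5a 4c 42 36 ∥ 39.
Inner hash: sum = 89+78+90+76+66+54+57 = 510 → 01 fe.
Outer input = (K'⊕opad) ∥ inner = 33 24 30 26 28 5c ∥ 01 fe.
Outer hash (tag): sum = 51+36+48+38+40+92+1+254 = 560 → 02 30.

0230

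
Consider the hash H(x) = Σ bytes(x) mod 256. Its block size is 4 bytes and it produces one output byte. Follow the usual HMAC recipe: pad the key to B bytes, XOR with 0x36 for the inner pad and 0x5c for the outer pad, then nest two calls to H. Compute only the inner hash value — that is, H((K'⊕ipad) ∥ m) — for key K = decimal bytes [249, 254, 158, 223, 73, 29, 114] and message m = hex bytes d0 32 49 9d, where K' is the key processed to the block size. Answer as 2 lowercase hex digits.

Key decimal bytes [249, 254, 158, 223, 73, 29, 114] = f9 fe 9e df 49 1d 72 is 7 bytes > B = 4, so hash it first: H(key) = 4c, then zero-pad to 4 bytes: K' = 4c 00 00 00.
K' ⊕ ipad = 7a 36 36 36.
Inner input = 7a 36 36 36 ∥ d0 32 49 9d.
Inner hash: sum = 122+54+54+54+208+50+73+157 = 772; mod 256 = 4 → 04.

04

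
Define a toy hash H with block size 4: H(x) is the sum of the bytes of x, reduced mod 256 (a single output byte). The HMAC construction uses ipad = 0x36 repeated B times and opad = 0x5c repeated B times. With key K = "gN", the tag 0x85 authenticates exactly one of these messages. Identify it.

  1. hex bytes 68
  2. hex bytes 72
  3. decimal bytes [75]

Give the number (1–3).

Key "gN" = 67 4e is 2 bytes ≤ B = 4; zero-pad to 4 bytes: K' = 67 4e 00 00.
K' ⊕ ipad = 51 78 36 36; K' ⊕ opad = 3b 12 5c 5c.
m1: inner = H(51 78 36 36 68) = 9d; tag = H(3b 12 5c 5c 9d) = a2
m2: inner = H(51 78 36 36 72) = a7; tag = H(3b 12 5c 5c a7) = ac
m3: inner = H(51 78 36 36 4b) = 80; tag = H(3b 12 5c 5c 80) = 85 ← matches

3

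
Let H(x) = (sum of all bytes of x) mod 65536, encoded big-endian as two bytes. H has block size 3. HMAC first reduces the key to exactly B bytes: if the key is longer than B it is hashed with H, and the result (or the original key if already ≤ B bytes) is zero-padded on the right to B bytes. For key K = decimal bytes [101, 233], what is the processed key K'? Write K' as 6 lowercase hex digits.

65e900

Key decimal bytes [101, 233] = 65 e9 is 2 bytes ≤ B = 3; zero-pad to 3 bytes: K' = 65 e9 00.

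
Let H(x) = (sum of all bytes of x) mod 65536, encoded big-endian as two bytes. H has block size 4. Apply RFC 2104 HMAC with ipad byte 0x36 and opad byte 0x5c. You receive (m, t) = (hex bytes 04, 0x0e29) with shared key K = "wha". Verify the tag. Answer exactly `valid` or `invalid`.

invalid

Key "wha" = 77 68 61 is 3 bytes ≤ B = 4; zero-pad to 4 bytes: K' = 77 68 61 00.
K' ⊕ ipad = 41 5e 57 36; K' ⊕ opad = 2b 34 3d 5c.
Inner hash: sum = 65+94+87+54+4 = 304 → 01 30.
Outer hash (recomputed tag): sum = 43+52+61+92+1+48 = 297 → 01 29.
Recomputed tag = 0129; claimed = 0e29 → mismatch.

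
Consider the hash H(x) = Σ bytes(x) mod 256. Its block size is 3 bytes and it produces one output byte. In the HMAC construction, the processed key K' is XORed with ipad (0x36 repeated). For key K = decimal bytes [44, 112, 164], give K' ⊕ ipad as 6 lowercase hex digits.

Key decimal bytes [44, 112, 164] = 2c 70 a4 is exactly B = 3 bytes: K' = 2c 70 a4.
XOR each byte with 0x36: 2c⊕36=1a, 70⊕36=46, a4⊕36=92.

1a4692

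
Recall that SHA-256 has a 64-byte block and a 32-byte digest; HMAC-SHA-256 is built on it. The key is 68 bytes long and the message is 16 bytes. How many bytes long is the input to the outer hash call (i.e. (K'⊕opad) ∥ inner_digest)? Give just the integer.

Key is 68 > 64 bytes, so it is hashed to 32 bytes then zero-padded to 64: |K'| = 64.
Outer input = (K'⊕opad) ∥ H(inner) → 64 + 32 = 96 bytes.

96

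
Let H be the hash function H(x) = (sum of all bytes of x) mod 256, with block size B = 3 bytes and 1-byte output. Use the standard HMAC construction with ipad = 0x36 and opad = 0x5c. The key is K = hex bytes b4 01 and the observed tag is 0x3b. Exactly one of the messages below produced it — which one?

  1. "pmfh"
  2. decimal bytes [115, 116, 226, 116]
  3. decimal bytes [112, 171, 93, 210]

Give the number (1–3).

1

Key hex bytes b4 01 is 2 bytes ≤ B = 3; zero-pad to 3 bytes: K' = b4 01 00.
K' ⊕ ipad = 82 37 36; K' ⊕ opad = e8 5d 5c.
m1: inner = H(82 37 36 70 6d 66 68) = 9a; tag = H(e8 5d 5c 9a) = 3b ← matches
m2: inner = H(82 37 36 73 74 e2 74) = 2c; tag = H(e8 5d 5c 2c) = cd
m3: inner = H(82 37 36 70 ab 5d d2) = 39; tag = H(e8 5d 5c 39) = da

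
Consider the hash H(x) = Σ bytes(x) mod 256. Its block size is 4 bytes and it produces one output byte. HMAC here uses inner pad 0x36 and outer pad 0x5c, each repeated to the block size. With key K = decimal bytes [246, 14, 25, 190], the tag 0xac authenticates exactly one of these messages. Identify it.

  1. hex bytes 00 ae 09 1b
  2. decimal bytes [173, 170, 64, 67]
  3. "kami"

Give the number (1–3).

2

Key decimal bytes [246, 14, 25, 190] = f6 0e 19 be is exactly B = 4 bytes: K' = f6 0e 19 be.
K' ⊕ ipad = c0 38 2f 88; K' ⊕ opad = aa 52 45 e2.
m1: inner = H(c0 38 2f 88 00 ae 09 1b) = 81; tag = H(aa 52 45 e2 81) = a4
m2: inner = H(c0 38 2f 88 ad aa 40 43) = 89; tag = H(aa 52 45 e2 89) = ac ← matches
m3: inner = H(c0 38 2f 88 6b 61 6d 69) = 51; tag = H(aa 52 45 e2 51) = 74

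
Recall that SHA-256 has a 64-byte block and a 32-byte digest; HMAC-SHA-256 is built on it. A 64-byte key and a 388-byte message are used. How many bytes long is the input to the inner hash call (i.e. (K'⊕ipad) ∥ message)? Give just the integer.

Key is 64 ≤ 64 bytes, zero-padded: |K'| = 64.
Inner input = (K'⊕ipad) ∥ m → 64 + 388 = 452 bytes.

452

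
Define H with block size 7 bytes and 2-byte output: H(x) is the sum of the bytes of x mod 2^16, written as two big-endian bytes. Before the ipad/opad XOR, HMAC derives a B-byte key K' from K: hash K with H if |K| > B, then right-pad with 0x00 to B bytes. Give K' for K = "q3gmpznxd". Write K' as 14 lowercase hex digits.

|K| = 9 > B = 7, so first hash the key.
H(K): sum = 113+51+103+109+112+122+110+120+100 = 940 → 03 ac.
Zero-pad H(K) = 03 ac to 7 bytes: K' = 03 ac 00 00 00 00 00.

03ac0000000000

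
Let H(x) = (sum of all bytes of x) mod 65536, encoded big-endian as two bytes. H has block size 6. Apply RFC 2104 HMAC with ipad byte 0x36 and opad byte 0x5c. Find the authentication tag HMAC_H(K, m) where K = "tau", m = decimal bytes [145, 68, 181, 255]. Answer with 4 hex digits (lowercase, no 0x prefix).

Key "tau" = 74 61 75 is 3 bytes ≤ B = 6; zero-pad to 6 bytes: K' = 74 61 75 00 00 00.
K' ⊕ ipad = 42 57 43 36 36 36.  K' ⊕ opad = 28 3d 29 5c 5c 5c.
Inner input = (K'⊕ipad) ∥ m = 42 57 43 36 36 36 ∥ 91 44 b5 ff.
Inner hash: sum = 66+87+67+54+54+54+145+68+181+255 = 1031 → 04 07.
Outer input = (K'⊕opad) ∥ inner = 28 3d 29 5c 5c 5c ∥ 04 07.
Outer hash (tag): sum = 40+61+41+92+92+92+4+7 = 429 → 01 ad.

01ad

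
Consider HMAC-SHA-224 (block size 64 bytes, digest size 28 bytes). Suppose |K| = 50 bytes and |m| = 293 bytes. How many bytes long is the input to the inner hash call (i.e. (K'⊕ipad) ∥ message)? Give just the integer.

Key is 50 ≤ 64 bytes, zero-padded: |K'| = 64.
Inner input = (K'⊕ipad) ∥ m → 64 + 293 = 357 bytes.

357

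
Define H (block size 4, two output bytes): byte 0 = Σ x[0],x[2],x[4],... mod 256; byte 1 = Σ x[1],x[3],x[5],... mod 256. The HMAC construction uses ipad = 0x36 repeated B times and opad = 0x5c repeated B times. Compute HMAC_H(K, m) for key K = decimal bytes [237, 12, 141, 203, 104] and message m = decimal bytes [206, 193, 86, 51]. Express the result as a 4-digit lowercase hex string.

Key decimal bytes [237, 12, 141, 203, 104] = ed 0c 8d cb 68 is 5 bytes > B = 4, so hash it first: H(key) = e2 d7, then zero-pad to 4 bytes: K' = e2 d7 00 00.
K' ⊕ ipad = d4 e1 36 36.  K' ⊕ opad = be 8b 5c 5c.
Inner input = (K'⊕ipad) ∥ m = d4 e1 36 36 ∥ ce c1 56 33.
Inner hash: even-index sum = 558 mod 256 = 46; odd-index sum = 523 mod 256 = 11 → 2e 0b.
Outer input = (K'⊕opad) ∥ inner = be 8b 5c 5c ∥ 2e 0b.
Outer hash (tag): even-index sum = 328 mod 256 = 72; odd-index sum = 242 mod 256 = 242 → 48 f2.

48f2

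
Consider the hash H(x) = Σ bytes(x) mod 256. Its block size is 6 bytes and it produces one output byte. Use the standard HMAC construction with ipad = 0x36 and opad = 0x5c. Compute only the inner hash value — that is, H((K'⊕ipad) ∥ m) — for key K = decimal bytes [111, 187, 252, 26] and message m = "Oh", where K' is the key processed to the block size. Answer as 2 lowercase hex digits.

ff

Key decimal bytes [111, 187, 252, 26] = 6f bb fc 1a is 4 bytes ≤ B = 6; zero-pad to 6 bytes: K' = 6f bb fc 1a 00 00.
K' ⊕ ipad = 59 8d ca 2c 36 36.
Inner input = 59 8d ca 2c 36 36 ∥ 4f 68.
Inner hash: sum = 89+141+202+44+54+54+79+104 = 767; mod 256 = 255 → ff.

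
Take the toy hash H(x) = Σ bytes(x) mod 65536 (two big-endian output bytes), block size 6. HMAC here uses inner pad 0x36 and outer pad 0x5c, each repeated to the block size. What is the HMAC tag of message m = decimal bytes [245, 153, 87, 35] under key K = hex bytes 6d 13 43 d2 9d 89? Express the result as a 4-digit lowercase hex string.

0313

Key hex bytes 6d 13 43 d2 9d 89 is exactly B = 6 bytes: K' = 6d 13 43 d2 9d 89.
K' ⊕ ipad = 5b 25 75 e4 ab bf.  K' ⊕ opad = 31 4f 1f 8e c1 d5.
Inner input = (K'⊕ipad) ∥ m = 5b 25 75 e4 ab bf ∥ f5 99 57 23.
Inner hash: sum = 91+37+117+228+171+191+245+153+87+35 = 1355 → 05 4b.
Outer input = (K'⊕opad) ∥ inner = 31 4f 1f 8e c1 d5 ∥ 05 4b.
Outer hash (tag): sum = 49+79+31+142+193+213+5+75 = 787 → 03 13.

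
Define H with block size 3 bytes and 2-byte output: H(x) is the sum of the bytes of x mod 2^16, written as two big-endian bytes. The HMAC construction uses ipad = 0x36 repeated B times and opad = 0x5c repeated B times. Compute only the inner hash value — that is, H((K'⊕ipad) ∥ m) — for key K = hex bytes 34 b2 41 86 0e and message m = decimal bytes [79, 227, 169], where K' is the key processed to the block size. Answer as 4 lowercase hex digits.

02d5

Key hex bytes 34 b2 41 86 0e is 5 bytes > B = 3, so hash it first: H(key) = 01 bb, then zero-pad to 3 bytes: K' = 01 bb 00.
K' ⊕ ipad = 37 8d 36.
Inner input = 37 8d 36 ∥ 4f e3 a9.
Inner hash: sum = 55+141+54+79+227+169 = 725 → 02 d5.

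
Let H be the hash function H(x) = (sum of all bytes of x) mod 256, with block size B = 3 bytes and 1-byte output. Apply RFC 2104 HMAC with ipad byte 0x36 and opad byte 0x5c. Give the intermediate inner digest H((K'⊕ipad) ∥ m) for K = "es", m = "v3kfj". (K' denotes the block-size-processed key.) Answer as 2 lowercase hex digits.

b2

Key "es" = 65 73 is 2 bytes ≤ B = 3; zero-pad to 3 bytes: K' = 65 73 00.
K' ⊕ ipad = 53 45 36.
Inner input = 53 45 36 ∥ 76 33 6b 66 6a.
Inner hash: sum = 83+69+54+118+51+107+102+106 = 690; mod 256 = 178 → b2.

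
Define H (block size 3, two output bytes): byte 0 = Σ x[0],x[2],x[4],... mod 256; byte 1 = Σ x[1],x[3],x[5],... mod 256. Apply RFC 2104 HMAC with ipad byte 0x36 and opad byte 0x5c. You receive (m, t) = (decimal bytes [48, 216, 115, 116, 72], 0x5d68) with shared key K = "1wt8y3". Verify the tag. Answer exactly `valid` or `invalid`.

Key "1wt8y3" = 31 77 74 38 79 33 is 6 bytes > B = 3, so hash it first: H(key) = 1e e2, then zero-pad to 3 bytes: K' = 1e e2 00.
K' ⊕ ipad = 28 d4 36; K' ⊕ opad = 42 be 5c.
Inner hash: even-index sum = 426 mod 256 = 170; odd-index sum = 447 mod 256 = 191 → aa bf.
Outer hash (recomputed tag): even-index sum = 349 mod 256 = 93; odd-index sum = 360 mod 256 = 104 → 5d 68.
Recomputed tag = 5d68; claimed = 5d68 → match.

valid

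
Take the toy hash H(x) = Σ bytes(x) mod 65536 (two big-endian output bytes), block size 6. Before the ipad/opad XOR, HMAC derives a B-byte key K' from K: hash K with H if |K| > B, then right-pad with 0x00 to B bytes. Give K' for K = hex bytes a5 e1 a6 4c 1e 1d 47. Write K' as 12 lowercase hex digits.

02fa00000000

|K| = 7 > B = 6, so first hash the key.
H(K): sum = 165+225+166+76+30+29+71 = 762 → 02 fa.
Zero-pad H(K) = 02 fa to 6 bytes: K' = 02 fa 00 00 00 00.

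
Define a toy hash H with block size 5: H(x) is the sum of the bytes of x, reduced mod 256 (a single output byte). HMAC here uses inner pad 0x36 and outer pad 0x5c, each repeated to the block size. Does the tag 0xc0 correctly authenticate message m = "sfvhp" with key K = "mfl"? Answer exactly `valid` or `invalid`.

Key "mfl" = 6d 66 6c is 3 bytes ≤ B = 5; zero-pad to 5 bytes: K' = 6d 66 6c 00 00.
K' ⊕ ipad = 5b 50 5a 36 36; K' ⊕ opad = 31 3a 30 5c 5c.
Inner hash: sum = 91+80+90+54+54+115+102+118+104+112 = 920; mod 256 = 152 → 98.
Outer hash (recomputed tag): sum = 49+58+48+92+92+152 = 491; mod 256 = 235 → eb.
Recomputed tag = eb; claimed = c0 → mismatch.

invalid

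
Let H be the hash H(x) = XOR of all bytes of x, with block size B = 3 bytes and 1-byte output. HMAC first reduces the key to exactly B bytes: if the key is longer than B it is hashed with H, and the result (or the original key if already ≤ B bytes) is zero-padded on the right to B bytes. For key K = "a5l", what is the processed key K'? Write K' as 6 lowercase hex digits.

Key "a5l" = 61 35 6c is exactly B = 3 bytes: K' = 61 35 6c.

61356c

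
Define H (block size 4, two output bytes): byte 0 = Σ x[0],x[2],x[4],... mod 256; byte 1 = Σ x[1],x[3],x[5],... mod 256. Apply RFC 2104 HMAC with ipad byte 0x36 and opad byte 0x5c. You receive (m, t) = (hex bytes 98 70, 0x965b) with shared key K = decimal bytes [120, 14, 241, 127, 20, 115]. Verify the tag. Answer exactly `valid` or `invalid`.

invalid

Key decimal bytes [120, 14, 241, 127, 20, 115] = 78 0e f1 7f 14 73 is 6 bytes > B = 4, so hash it first: H(key) = 7d 00, then zero-pad to 4 bytes: K' = 7d 00 00 00.
K' ⊕ ipad = 4b 36 36 36; K' ⊕ opad = 21 5c 5c 5c.
Inner hash: even-index sum = 281 mod 256 = 25; odd-index sum = 220 mod 256 = 220 → 19 dc.
Outer hash (recomputed tag): even-index sum = 150 mod 256 = 150; odd-index sum = 404 mod 256 = 148 → 96 94.
Recomputed tag = 9694; claimed = 965b → mismatch.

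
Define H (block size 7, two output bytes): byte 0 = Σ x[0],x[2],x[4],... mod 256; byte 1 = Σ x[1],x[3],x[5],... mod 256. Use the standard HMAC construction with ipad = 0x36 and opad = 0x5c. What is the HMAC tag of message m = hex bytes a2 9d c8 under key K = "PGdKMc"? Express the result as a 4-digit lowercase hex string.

5e77

Key "PGdKMc" = 50 47 64 4b 4d 63 is 6 bytes ≤ B = 7; zero-pad to 7 bytes: K' = 50 47 64 4b 4d 63 00.
K' ⊕ ipad = 66 71 52 7d 7b 55 36.  K' ⊕ opad = 0c 1b 38 17 11 3f 5c.
Inner input = (K'⊕ipad) ∥ m = 66 71 52 7d 7b 55 36 ∥ a2 9d c8.
Inner hash: even-index sum = 518 mod 256 = 6; odd-index sum = 685 mod 256 = 173 → 06 ad.
Outer input = (K'⊕opad) ∥ inner = 0c 1b 38 17 11 3f 5c ∥ 06 ad.
Outer hash (tag): even-index sum = 350 mod 256 = 94; odd-index sum = 119 mod 256 = 119 → 5e 77.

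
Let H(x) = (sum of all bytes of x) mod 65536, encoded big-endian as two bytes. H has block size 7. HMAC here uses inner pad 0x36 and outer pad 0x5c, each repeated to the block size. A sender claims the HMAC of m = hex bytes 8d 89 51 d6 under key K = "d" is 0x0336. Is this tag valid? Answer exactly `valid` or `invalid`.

valid

Key "d" = 64 is 1 byte ≤ B = 7; zero-pad to 7 bytes: K' = 64 00 00 00 00 00 00.
K' ⊕ ipad = 52 36 36 36 36 36 36; K' ⊕ opad = 38 5c 5c 5c 5c 5c 5c.
Inner hash: sum = 82+54+54+54+54+54+54+141+137+81+214 = 979 → 03 d3.
Outer hash (recomputed tag): sum = 56+92+92+92+92+92+92+3+211 = 822 → 03 36.
Recomputed tag = 0336; claimed = 0336 → match.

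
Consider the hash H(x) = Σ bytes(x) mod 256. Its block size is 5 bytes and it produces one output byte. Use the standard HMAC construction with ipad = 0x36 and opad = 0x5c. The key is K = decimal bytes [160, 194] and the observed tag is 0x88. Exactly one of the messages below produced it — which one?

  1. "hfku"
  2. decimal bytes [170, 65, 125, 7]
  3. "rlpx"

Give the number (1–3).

Key decimal bytes [160, 194] = a0 c2 is 2 bytes ≤ B = 5; zero-pad to 5 bytes: K' = a0 c2 00 00 00.
K' ⊕ ipad = 96 f4 36 36 36; K' ⊕ opad = fc 9e 5c 5c 5c.
m1: inner = H(96 f4 36 36 36 68 66 6b 75) = da; tag = H(fc 9e 5c 5c 5c da) = 88 ← matches
m2: inner = H(96 f4 36 36 36 aa 41 7d 07) = 9b; tag = H(fc 9e 5c 5c 5c 9b) = 49
m3: inner = H(96 f4 36 36 36 72 6c 70 78) = f2; tag = H(fc 9e 5c 5c 5c f2) = a0

1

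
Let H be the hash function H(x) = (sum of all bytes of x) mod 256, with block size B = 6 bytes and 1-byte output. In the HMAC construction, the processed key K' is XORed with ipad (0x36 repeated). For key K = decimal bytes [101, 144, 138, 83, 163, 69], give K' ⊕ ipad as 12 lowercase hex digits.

Key decimal bytes [101, 144, 138, 83, 163, 69] = 65 90 8a 53 a3 45 is exactly B = 6 bytes: K' = 65 90 8a 53 a3 45.
XOR each byte with 0x36: 65⊕36=53, 90⊕36=a6, 8a⊕36=bc, 53⊕36=65, a3⊕36=95, 45⊕36=73.

53a6bc659573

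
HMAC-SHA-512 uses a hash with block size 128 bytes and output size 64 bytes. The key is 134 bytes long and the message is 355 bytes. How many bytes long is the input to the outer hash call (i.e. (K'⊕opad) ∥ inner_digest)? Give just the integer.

192

Key is 134 > 128 bytes, so it is hashed to 64 bytes then zero-padded to 128: |K'| = 128.
Outer input = (K'⊕opad) ∥ H(inner) → 128 + 64 = 192 bytes.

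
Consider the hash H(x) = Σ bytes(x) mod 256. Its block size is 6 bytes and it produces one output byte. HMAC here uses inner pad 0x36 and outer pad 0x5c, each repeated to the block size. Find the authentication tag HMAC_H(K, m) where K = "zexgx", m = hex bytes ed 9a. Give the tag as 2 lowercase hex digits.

Key "zexgx" = 7a 65 78 67 78 is 5 bytes ≤ B = 6; zero-pad to 6 bytes: K' = 7a 65 78 67 78 00.
K' ⊕ ipad = 4c 53 4e 51 4e 36.  K' ⊕ opad = 26 39 24 3b 24 5c.
Inner input = (K'⊕ipad) ∥ m = 4c 53 4e 51 4e 36 ∥ ed 9a.
Inner hash: sum = 76+83+78+81+78+54+237+154 = 841; mod 256 = 73 → 49.
Outer input = (K'⊕opad) ∥ inner = 26 39 24 3b 24 5c ∥ 49.
Outer hash (tag): sum = 38+57+36+59+36+92+73 = 391; mod 256 = 135 → 87.

87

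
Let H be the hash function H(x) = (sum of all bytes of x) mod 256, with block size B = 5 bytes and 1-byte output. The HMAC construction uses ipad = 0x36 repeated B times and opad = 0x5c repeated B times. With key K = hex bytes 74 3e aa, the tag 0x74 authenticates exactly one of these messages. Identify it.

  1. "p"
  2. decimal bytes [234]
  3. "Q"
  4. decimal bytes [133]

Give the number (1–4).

Key hex bytes 74 3e aa is 3 bytes ≤ B = 5; zero-pad to 5 bytes: K' = 74 3e aa 00 00.
K' ⊕ ipad = 42 08 9c 36 36; K' ⊕ opad = 28 62 f6 5c 5c.
m1: inner = H(42 08 9c 36 36 70) = c2; tag = H(28 62 f6 5c 5c c2) = fa
m2: inner = H(42 08 9c 36 36 ea) = 3c; tag = H(28 62 f6 5c 5c 3c) = 74 ← matches
m3: inner = H(42 08 9c 36 36 51) = a3; tag = H(28 62 f6 5c 5c a3) = db
m4: inner = H(42 08 9c 36 36 85) = d7; tag = H(28 62 f6 5c 5c d7) = 0f

2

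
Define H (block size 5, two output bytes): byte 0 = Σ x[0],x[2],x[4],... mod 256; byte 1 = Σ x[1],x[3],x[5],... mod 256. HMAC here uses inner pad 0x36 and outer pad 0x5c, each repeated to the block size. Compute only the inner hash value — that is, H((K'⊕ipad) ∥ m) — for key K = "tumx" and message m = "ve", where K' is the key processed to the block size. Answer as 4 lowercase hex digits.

Key "tumx" = 74 75 6d 78 is 4 bytes ≤ B = 5; zero-pad to 5 bytes: K' = 74 75 6d 78 00.
K' ⊕ ipad = 42 43 5b 4e 36.
Inner input = 42 43 5b 4e 36 ∥ 76 65.
Inner hash: even-index sum = 312 mod 256 = 56; odd-index sum = 263 mod 256 = 7 → 38 07.

3807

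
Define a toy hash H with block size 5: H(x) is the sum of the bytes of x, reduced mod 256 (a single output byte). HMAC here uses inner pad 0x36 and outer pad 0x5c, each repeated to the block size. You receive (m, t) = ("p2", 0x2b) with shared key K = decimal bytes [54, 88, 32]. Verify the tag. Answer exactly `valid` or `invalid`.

invalid

Key decimal bytes [54, 88, 32] = 36 58 20 is 3 bytes ≤ B = 5; zero-pad to 5 bytes: K' = 36 58 20 00 00.
K' ⊕ ipad = 00 6e 16 36 36; K' ⊕ opad = 6a 04 7c 5c 5c.
Inner hash: sum = 0+110+22+54+54+112+50 = 402; mod 256 = 146 → 92.
Outer hash (recomputed tag): sum = 106+4+124+92+92+146 = 564; mod 256 = 52 → 34.
Recomputed tag = 34; claimed = 2b → mismatch.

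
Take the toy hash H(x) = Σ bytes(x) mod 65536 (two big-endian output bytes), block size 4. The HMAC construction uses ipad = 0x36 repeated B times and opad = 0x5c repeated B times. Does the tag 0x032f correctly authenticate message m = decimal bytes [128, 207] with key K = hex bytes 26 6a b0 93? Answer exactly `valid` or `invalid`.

invalid

Key hex bytes 26 6a b0 93 is exactly B = 4 bytes: K' = 26 6a b0 93.
K' ⊕ ipad = 10 5c 86 a5; K' ⊕ opad = 7a 36 ec cf.
Inner hash: sum = 16+92+134+165+128+207 = 742 → 02 e6.
Outer hash (recomputed tag): sum = 122+54+236+207+2+230 = 851 → 03 53.
Recomputed tag = 0353; claimed = 032f → mismatch.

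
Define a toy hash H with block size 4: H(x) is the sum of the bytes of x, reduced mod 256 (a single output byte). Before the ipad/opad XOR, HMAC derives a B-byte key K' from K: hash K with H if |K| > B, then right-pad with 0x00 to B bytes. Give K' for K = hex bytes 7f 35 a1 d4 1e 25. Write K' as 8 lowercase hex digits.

|K| = 6 > B = 4, so first hash the key.
H(K): sum = 127+53+161+212+30+37 = 620; mod 256 = 108 → 6c.
Zero-pad H(K) = 6c to 4 bytes: K' = 6c 00 00 00.

6c000000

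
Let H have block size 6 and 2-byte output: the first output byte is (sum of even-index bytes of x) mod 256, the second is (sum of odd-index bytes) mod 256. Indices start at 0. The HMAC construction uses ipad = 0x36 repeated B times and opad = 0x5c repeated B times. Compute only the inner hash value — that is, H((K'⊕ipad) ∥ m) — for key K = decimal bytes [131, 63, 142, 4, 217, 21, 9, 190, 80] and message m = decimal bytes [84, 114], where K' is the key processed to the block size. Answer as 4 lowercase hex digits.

Key decimal bytes [131, 63, 142, 4, 217, 21, 9, 190, 80] = 83 3f 8e 04 d9 15 09 be 50 is 9 bytes > B = 6, so hash it first: H(key) = 43 16, then zero-pad to 6 bytes: K' = 43 16 00 00 00 00.
K' ⊕ ipad = 75 20 36 36 36 36.
Inner input = 75 20 36 36 36 36 ∥ 54 72.
Inner hash: even-index sum = 309 mod 256 = 53; odd-index sum = 254 mod 256 = 254 → 35 fe.

35fe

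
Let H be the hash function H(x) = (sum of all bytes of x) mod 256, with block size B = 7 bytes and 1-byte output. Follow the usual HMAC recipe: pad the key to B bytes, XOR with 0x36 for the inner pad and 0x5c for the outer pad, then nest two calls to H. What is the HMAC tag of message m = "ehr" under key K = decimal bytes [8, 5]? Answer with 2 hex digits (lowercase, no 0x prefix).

Key decimal bytes [8, 5] = 08 05 is 2 bytes ≤ B = 7; zero-pad to 7 bytes: K' = 08 05 00 00 00 00 00.
K' ⊕ ipad = 3e 33 36 36 36 36 36.  K' ⊕ opad = 54 59 5c 5c 5c 5c 5c.
Inner input = (K'⊕ipad) ∥ m = 3e 33 36 36 36 36 36 ∥ 65 68 72.
Inner hash: sum = 62+51+54+54+54+54+54+101+104+114 = 702; mod 256 = 190 → be.
Outer input = (K'⊕opad) ∥ inner = 54 59 5c 5c 5c 5c 5c ∥ be.
Outer hash (tag): sum = 84+89+92+92+92+92+92+190 = 823; mod 256 = 55 → 37.

37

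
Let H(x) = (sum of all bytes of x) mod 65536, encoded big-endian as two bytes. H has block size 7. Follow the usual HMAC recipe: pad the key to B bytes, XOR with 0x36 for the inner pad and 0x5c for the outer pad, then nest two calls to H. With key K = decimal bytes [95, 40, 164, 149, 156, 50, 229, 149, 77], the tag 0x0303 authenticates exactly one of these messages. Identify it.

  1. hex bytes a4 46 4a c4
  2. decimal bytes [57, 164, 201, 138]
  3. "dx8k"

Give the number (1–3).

2

Key decimal bytes [95, 40, 164, 149, 156, 50, 229, 149, 77] = 5f 28 a4 95 9c 32 e5 95 4d is 9 bytes > B = 7, so hash it first: H(key) = 04 55, then zero-pad to 7 bytes: K' = 04 55 00 00 00 00 00.
K' ⊕ ipad = 32 63 36 36 36 36 36; K' ⊕ opad = 58 09 5c 5c 5c 5c 5c.
m1: inner = H(32 63 36 36 36 36 36 a4 46 4a c4) = 03 9b; tag = H(58 09 5c 5c 5c 5c 5c 03 9b) = 02cb
m2: inner = H(32 63 36 36 36 36 36 39 a4 c9 8a) = 03 d3; tag = H(58 09 5c 5c 5c 5c 5c 03 d3) = 0303 ← matches
m3: inner = H(32 63 36 36 36 36 36 64 78 38 6b) = 03 22; tag = H(58 09 5c 5c 5c 5c 5c 03 22) = 0252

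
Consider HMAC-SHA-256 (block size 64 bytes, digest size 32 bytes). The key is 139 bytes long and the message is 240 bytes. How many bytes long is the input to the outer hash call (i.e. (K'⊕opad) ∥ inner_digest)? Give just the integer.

96

Key is 139 > 64 bytes, so it is hashed to 32 bytes then zero-padded to 64: |K'| = 64.
Outer input = (K'⊕opad) ∥ H(inner) → 64 + 32 = 96 bytes.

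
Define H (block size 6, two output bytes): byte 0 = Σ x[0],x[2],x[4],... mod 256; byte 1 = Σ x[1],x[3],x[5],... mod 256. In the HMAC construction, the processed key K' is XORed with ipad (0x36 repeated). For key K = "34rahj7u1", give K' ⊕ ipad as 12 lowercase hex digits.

434236363636

Key "34rahj7u1" = 33 34 72 61 68 6a 37 75 31 is 9 bytes > B = 6, so hash it first: H(key) = 75 74, then zero-pad to 6 bytes: K' = 75 74 00 00 00 00.
XOR each byte with 0x36: 75⊕36=43, 74⊕36=42, 00⊕36=36, 00⊕36=36, 00⊕36=36, 00⊕36=36.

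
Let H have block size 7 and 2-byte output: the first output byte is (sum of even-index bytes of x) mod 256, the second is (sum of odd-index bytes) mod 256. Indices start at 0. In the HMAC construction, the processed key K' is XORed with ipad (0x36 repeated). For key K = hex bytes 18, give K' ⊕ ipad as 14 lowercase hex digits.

Key hex bytes 18 is 1 byte ≤ B = 7; zero-pad to 7 bytes: K' = 18 00 00 00 00 00 00.
XOR each byte with 0x36: 18⊕36=2e, 00⊕36=36, 00⊕36=36, 00⊕36=36, 00⊕36=36, 00⊕36=36, 00⊕36=36.

2e363636363636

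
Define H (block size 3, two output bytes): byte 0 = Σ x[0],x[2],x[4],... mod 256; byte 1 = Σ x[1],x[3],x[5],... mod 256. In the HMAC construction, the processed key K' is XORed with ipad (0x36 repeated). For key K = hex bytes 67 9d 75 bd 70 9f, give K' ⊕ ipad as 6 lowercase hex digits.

7acf36

Key hex bytes 67 9d 75 bd 70 9f is 6 bytes > B = 3, so hash it first: H(key) = 4c f9, then zero-pad to 3 bytes: K' = 4c f9 00.
XOR each byte with 0x36: 4c⊕36=7a, f9⊕36=cf, 00⊕36=36.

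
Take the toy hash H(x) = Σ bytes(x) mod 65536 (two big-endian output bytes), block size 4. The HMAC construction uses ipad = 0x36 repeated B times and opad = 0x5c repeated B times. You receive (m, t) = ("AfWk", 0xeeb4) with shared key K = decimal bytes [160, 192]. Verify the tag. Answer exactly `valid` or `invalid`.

invalid

Key decimal bytes [160, 192] = a0 c0 is 2 bytes ≤ B = 4; zero-pad to 4 bytes: K' = a0 c0 00 00.
K' ⊕ ipad = 96 f6 36 36; K' ⊕ opad = fc 9c 5c 5c.
Inner hash: sum = 150+246+54+54+65+102+87+107 = 865 → 03 61.
Outer hash (recomputed tag): sum = 252+156+92+92+3+97 = 692 → 02 b4.
Recomputed tag = 02b4; claimed = eeb4 → mismatch.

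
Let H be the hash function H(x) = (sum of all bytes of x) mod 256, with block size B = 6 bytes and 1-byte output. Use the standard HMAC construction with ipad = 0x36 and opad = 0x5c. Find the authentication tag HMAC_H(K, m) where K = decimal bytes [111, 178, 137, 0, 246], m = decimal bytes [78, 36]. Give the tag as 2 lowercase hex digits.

92

Key decimal bytes [111, 178, 137, 0, 246] = 6f b2 89 00 f6 is 5 bytes ≤ B = 6; zero-pad to 6 bytes: K' = 6f b2 89 00 f6 00.
K' ⊕ ipad = 59 84 bf 36 c0 36.  K' ⊕ opad = 33 ee d5 5c aa 5c.
Inner input = (K'⊕ipad) ∥ m = 59 84 bf 36 c0 36 ∥ 4e 24.
Inner hash: sum = 89+132+191+54+192+54+78+36 = 826; mod 256 = 58 → 3a.
Outer input = (K'⊕opad) ∥ inner = 33 ee d5 5c aa 5c ∥ 3a.
Outer hash (tag): sum = 51+238+213+92+170+92+58 = 914; mod 256 = 146 → 92.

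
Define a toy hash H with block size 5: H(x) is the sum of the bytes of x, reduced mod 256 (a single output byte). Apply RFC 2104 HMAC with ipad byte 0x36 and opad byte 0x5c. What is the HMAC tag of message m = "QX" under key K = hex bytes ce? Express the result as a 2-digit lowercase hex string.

7b

Key hex bytes ce is 1 byte ≤ B = 5; zero-pad to 5 bytes: K' = ce 00 00 00 00.
K' ⊕ ipad = f8 36 36 36 36.  K' ⊕ opad = 92 5c 5c 5c 5c.
Inner input = (K'⊕ipad) ∥ m = f8 36 36 36 36 ∥ 51 58.
Inner hash: sum = 248+54+54+54+54+81+88 = 633; mod 256 = 121 → 79.
Outer input = (K'⊕opad) ∥ inner = 92 5c 5c 5c 5c ∥ 79.
Outer hash (tag): sum = 146+92+92+92+92+121 = 635; mod 256 = 123 → 7b.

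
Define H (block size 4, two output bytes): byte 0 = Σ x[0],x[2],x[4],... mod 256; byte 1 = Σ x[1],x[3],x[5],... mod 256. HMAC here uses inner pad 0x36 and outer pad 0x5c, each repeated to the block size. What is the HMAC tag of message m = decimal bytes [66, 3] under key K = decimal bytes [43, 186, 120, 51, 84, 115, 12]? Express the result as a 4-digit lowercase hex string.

Key decimal bytes [43, 186, 120, 51, 84, 115, 12] = 2b ba 78 33 54 73 0c is 7 bytes > B = 4, so hash it first: H(key) = 03 60, then zero-pad to 4 bytes: K' = 03 60 00 00.
K' ⊕ ipad = 35 56 36 36.  K' ⊕ opad = 5f 3c 5c 5c.
Inner input = (K'⊕ipad) ∥ m = 35 56 36 36 ∥ 42 03.
Inner hash: even-index sum = 173 mod 256 = 173; odd-index sum = 143 mod 256 = 143 → ad 8f.
Outer input = (K'⊕opad) ∥ inner = 5f 3c 5c 5c ∥ ad 8f.
Outer hash (tag): even-index sum = 360 mod 256 = 104; odd-index sum = 295 mod 256 = 39 → 68 27.

6827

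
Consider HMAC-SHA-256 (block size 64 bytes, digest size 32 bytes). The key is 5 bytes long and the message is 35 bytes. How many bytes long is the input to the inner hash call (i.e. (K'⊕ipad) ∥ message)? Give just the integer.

Key is 5 ≤ 64 bytes, zero-padded: |K'| = 64.
Inner input = (K'⊕ipad) ∥ m → 64 + 35 = 99 bytes.

99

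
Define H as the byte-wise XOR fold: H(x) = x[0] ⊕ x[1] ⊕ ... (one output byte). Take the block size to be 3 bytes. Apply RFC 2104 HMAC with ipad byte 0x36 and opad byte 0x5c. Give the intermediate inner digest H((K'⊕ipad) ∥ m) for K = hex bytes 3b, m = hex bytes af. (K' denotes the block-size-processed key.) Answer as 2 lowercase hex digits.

a2

Key hex bytes 3b is 1 byte ≤ B = 3; zero-pad to 3 bytes: K' = 3b 00 00.
K' ⊕ ipad = 0d 36 36.
Inner input = 0d 36 36 ∥ af.
Inner hash: XOR 0d⊕36⊕36⊕af = a2.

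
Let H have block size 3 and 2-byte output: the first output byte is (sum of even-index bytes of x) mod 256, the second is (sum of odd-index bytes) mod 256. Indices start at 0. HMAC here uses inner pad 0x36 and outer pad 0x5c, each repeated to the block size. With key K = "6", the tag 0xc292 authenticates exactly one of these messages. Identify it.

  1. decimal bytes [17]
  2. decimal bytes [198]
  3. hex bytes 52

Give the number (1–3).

2

Key "6" = 36 is 1 byte ≤ B = 3; zero-pad to 3 bytes: K' = 36 00 00.
K' ⊕ ipad = 00 36 36; K' ⊕ opad = 6a 5c 5c.
m1: inner = H(00 36 36 11) = 36 47; tag = H(6a 5c 5c 36 47) = 0d92
m2: inner = H(00 36 36 c6) = 36 fc; tag = H(6a 5c 5c 36 fc) = c292 ← matches
m3: inner = H(00 36 36 52) = 36 88; tag = H(6a 5c 5c 36 88) = 4e92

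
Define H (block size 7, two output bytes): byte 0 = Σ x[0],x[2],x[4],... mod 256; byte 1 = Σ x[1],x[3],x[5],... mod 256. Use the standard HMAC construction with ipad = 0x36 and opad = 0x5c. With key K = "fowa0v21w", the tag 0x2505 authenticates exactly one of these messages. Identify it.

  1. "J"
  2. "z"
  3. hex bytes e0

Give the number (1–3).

Key "fowa0v21w" = 66 6f 77 61 30 76 32 31 77 is 9 bytes > B = 7, so hash it first: H(key) = b6 77, then zero-pad to 7 bytes: K' = b6 77 00 00 00 00 00.
K' ⊕ ipad = 80 41 36 36 36 36 36; K' ⊕ opad = ea 2b 5c 5c 5c 5c 5c.
m1: inner = H(80 41 36 36 36 36 36 4a) = 22 f7; tag = H(ea 2b 5c 5c 5c 5c 5c 22 f7) = f505
m2: inner = H(80 41 36 36 36 36 36 7a) = 22 27; tag = H(ea 2b 5c 5c 5c 5c 5c 22 27) = 2505 ← matches
m3: inner = H(80 41 36 36 36 36 36 e0) = 22 8d; tag = H(ea 2b 5c 5c 5c 5c 5c 22 8d) = 8b05

2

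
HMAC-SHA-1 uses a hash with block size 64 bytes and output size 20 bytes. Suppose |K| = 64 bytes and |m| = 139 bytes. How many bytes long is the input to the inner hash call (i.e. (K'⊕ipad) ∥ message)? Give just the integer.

Key is 64 ≤ 64 bytes, zero-padded: |K'| = 64.
Inner input = (K'⊕ipad) ∥ m → 64 + 139 = 203 bytes.

203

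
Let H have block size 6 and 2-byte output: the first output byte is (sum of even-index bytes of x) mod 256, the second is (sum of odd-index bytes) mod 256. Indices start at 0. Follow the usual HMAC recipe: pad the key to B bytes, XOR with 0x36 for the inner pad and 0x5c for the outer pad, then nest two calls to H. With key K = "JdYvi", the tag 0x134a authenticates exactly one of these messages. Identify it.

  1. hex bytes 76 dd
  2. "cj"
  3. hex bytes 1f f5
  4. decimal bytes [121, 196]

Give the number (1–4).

Key "JdYvi" = 4a 64 59 76 69 is 5 bytes ≤ B = 6; zero-pad to 6 bytes: K' = 4a 64 59 76 69 00.
K' ⊕ ipad = 7c 52 6f 40 5f 36; K' ⊕ opad = 16 38 05 2a 35 5c.
m1: inner = H(7c 52 6f 40 5f 36 76 dd) = c0 a5; tag = H(16 38 05 2a 35 5c c0 a5) = 1063
m2: inner = H(7c 52 6f 40 5f 36 63 6a) = ad 32; tag = H(16 38 05 2a 35 5c ad 32) = fdf0
m3: inner = H(7c 52 6f 40 5f 36 1f f5) = 69 bd; tag = H(16 38 05 2a 35 5c 69 bd) = b97b
m4: inner = H(7c 52 6f 40 5f 36 79 c4) = c3 8c; tag = H(16 38 05 2a 35 5c c3 8c) = 134a ← matches

4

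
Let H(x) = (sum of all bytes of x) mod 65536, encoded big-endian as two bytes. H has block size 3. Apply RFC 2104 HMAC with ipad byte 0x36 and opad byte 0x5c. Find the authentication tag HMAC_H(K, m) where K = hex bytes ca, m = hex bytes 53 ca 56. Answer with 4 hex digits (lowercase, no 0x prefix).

Key hex bytes ca is 1 byte ≤ B = 3; zero-pad to 3 bytes: K' = ca 00 00.
K' ⊕ ipad = fc 36 36.  K' ⊕ opad = 96 5c 5c.
Inner input = (K'⊕ipad) ∥ m = fc 36 36 ∥ 53 ca 56.
Inner hash: sum = 252+54+54+83+202+86 = 731 → 02 db.
Outer input = (K'⊕opad) ∥ inner = 96 5c 5c ∥ 02 db.
Outer hash (tag): sum = 150+92+92+2+219 = 555 → 02 2b.

022b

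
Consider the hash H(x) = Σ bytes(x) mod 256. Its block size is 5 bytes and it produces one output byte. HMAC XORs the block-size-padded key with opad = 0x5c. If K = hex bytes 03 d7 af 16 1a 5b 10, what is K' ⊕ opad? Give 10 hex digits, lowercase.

Key hex bytes 03 d7 af 16 1a 5b 10 is 7 bytes > B = 5, so hash it first: H(key) = 24, then zero-pad to 5 bytes: K' = 24 00 00 00 00.
XOR each byte with 0x5c: 24⊕5c=78, 00⊕5c=5c, 00⊕5c=5c, 00⊕5c=5c, 00⊕5c=5c.

785c5c5c5c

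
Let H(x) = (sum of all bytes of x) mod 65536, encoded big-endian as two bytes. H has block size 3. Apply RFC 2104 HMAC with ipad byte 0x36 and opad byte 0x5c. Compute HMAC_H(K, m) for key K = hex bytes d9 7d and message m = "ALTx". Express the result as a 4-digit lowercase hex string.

01cd

Key hex bytes d9 7d is 2 bytes ≤ B = 3; zero-pad to 3 bytes: K' = d9 7d 00.
K' ⊕ ipad = ef 4b 36.  K' ⊕ opad = 85 21 5c.
Inner input = (K'⊕ipad) ∥ m = ef 4b 36 ∥ 41 4c 54 78.
Inner hash: sum = 239+75+54+65+76+84+120 = 713 → 02 c9.
Outer input = (K'⊕opad) ∥ inner = 85 21 5c ∥ 02 c9.
Outer hash (tag): sum = 133+33+92+2+201 = 461 → 01 cd.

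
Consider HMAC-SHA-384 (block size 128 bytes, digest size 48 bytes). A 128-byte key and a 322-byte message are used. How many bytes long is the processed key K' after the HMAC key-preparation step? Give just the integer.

128

Key is 128 ≤ 128 bytes, zero-padded: |K'| = 128.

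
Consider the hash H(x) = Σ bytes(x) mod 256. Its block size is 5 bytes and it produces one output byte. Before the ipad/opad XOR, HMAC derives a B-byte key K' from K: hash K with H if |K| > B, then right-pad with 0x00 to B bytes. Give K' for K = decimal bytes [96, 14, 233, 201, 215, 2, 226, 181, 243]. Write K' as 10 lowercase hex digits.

8300000000

|K| = 9 > B = 5, so first hash the key.
H(K): sum = 96+14+233+201+215+2+226+181+243 = 1411; mod 256 = 131 → 83.
Zero-pad H(K) = 83 to 5 bytes: K' = 83 00 00 00 00.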